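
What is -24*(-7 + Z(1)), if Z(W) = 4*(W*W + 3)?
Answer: -216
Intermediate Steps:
Z(W) = 12 + 4*W**2 (Z(W) = 4*(W**2 + 3) = 4*(3 + W**2) = 12 + 4*W**2)
-24*(-7 + Z(1)) = -24*(-7 + (12 + 4*1**2)) = -24*(-7 + (12 + 4*1)) = -24*(-7 + (12 + 4)) = -24*(-7 + 16) = -24*9 = -216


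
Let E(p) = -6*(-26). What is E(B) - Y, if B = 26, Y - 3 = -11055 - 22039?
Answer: 33247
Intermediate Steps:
Y = -33091 (Y = 3 + (-11055 - 22039) = 3 - 33094 = -33091)
E(p) = 156
E(B) - Y = 156 - 1*(-33091) = 156 + 33091 = 33247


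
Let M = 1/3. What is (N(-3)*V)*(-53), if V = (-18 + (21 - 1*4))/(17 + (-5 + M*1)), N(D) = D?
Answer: -477/37 ≈ -12.892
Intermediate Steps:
M = ⅓ ≈ 0.33333
V = -3/37 (V = (-18 + (21 - 1*4))/(17 + (-5 + (⅓)*1)) = (-18 + (21 - 4))/(17 + (-5 + ⅓)) = (-18 + 17)/(17 - 14/3) = -1/37/3 = -1*3/37 = -3/37 ≈ -0.081081)
(N(-3)*V)*(-53) = -3*(-3/37)*(-53) = (9/37)*(-53) = -477/37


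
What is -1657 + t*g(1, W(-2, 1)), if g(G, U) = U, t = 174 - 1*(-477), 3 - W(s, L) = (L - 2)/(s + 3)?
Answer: 947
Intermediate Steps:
W(s, L) = 3 - (-2 + L)/(3 + s) (W(s, L) = 3 - (L - 2)/(s + 3) = 3 - (-2 + L)/(3 + s))
t = 651 (t = 174 + 477 = 651)
-1657 + t*g(1, W(-2, 1)) = -1657 + 651*((11 - 1*1 + 3*(-2))/(3 - 2)) = -1657 + 651*((11 - 1 - 6)/1) = -1657 + 651*(1*4) = -1657 + 651*4 = -1657 + 2604 = 947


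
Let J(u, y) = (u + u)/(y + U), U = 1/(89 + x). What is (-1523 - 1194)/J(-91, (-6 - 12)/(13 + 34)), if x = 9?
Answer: -358853/64484 ≈ -5.5650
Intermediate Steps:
U = 1/98 (U = 1/(89 + 9) = 1/98 ≈ 0.010204)
J(u, y) = 2*u/(1/98 + y) (J(u, y) = (u + u)/(y + 1/98) = (2*u)/(1/98 + y) = 2*u/(1/98 + y))
(-1523 - 1194)/J(-91, (-6 - 12)/(13 + 34)) = (-1523 - 1194)/((196*(-91)/(1 + 98*((-6 - 12)/(13 + 34))))) = -2717/(196*(-91)/(1 + 98*(-18/47))) = -2717/(196*(-91)/(1 - 1764/47)) = -2717/(196*(-91)/(-1717/47)) = -2717/(196*(-91)*(-47/1717)) = -2717/838292/1717 = -2717*1717/838292 = -358853/64484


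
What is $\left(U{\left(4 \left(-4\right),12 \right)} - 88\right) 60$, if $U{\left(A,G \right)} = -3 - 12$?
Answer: $-6180$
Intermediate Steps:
$U{\left(A,G \right)} = -15$ ($U{\left(A,G \right)} = -3 - 12 = -15$)
$\left(U{\left(4 \left(-4\right),12 \right)} - 88\right) 60 = \left(-15 - 88\right) 60 = \left(-103\right) 60 = -6180$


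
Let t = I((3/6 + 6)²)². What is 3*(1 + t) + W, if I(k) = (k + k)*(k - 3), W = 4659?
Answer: 2112298635/64 ≈ 3.3005e+7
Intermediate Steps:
I(k) = 2*k*(-3 + k) (I(k) = (2*k)*(-3 + k) = 2*k*(-3 + k))
t = 704000089/64 (t = (2*(3/6 + 6)²*(-3 + (3/6 + 6)²))² = (2*(3*(⅙) + 6)²*(-3 + (3*(⅙) + 6)²))² = (2*(½ + 6)²*(-3 + (½ + 6)²))² = (2*(13/2)²*(-3 + (13/2)²))² = (2*(169/4)*(-3 + 169/4))² = (2*(169/4)*(157/4))² = (26533/8)² = 704000089/64 ≈ 1.1000e+7)
3*(1 + t) + W = 3*(1 + 704000089/64) + 4659 = 3*(704000153/64) + 4659 = 2112000459/64 + 4659 = 2112298635/64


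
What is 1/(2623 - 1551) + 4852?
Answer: 5201345/1072 ≈ 4852.0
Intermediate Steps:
1/(2623 - 1551) + 4852 = 1/1072 + 4852 = 5201345/1072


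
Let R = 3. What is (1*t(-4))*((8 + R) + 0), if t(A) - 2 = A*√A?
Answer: 22 - 88*I ≈ 22.0 - 88.0*I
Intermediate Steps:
t(A) = 2 + A^(3/2) (t(A) = 2 + A*√A = 2 + A^(3/2))
(1*t(-4))*((8 + R) + 0) = (1*(2 + (-4)^(3/2)))*((8 + 3) + 0) = (1*(2 - 8*I))*(11 + 0) = (2 - 8*I)*11 = 22 - 88*I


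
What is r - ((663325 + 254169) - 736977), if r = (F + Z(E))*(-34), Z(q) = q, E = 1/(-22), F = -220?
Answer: -1903390/11 ≈ -1.7304e+5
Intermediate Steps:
E = -1/22 ≈ -0.045455
r = 82297/11 (r = (-220 - 1/22)*(-34) = -4841/22*(-34) = 82297/11 ≈ 7481.5)
r - ((663325 + 254169) - 736977) = 82297/11 - ((663325 + 254169) - 736977) = 82297/11 - (917494 - 736977) = 82297/11 - 1*180517 = 82297/11 - 180517 = -1903390/11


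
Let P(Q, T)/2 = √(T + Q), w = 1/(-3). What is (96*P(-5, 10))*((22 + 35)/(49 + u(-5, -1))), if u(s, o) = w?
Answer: 16416*√5/73 ≈ 502.84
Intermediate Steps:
w = -⅓ (w = 1*(-⅓) = -⅓ ≈ -0.33333)
u(s, o) = -⅓
P(Q, T) = 2*√(Q + T) (P(Q, T) = 2*√(T + Q) = 2*√(Q + T))
(96*P(-5, 10))*((22 + 35)/(49 + u(-5, -1))) = (96*(2*√(-5 + 10)))*((22 + 35)/(49 - ⅓)) = (96*(2*√5))*(57/(146/3)) = (192*√5)*(57*(3/146)) = (192*√5)*(171/146) = 16416*√5/73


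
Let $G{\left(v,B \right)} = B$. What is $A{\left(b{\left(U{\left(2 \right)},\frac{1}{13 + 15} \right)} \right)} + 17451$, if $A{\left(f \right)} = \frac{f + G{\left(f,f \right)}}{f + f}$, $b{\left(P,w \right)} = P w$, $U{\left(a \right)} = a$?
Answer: $17452$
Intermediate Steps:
$A{\left(f \right)} = 1$ ($A{\left(f \right)} = \frac{f + f}{f + f} = \frac{2 f}{2 f} = 2 f \frac{1}{2 f} = 1$)
$A{\left(b{\left(U{\left(2 \right)},\frac{1}{13 + 15} \right)} \right)} + 17451 = 1 + 17451 = 17452$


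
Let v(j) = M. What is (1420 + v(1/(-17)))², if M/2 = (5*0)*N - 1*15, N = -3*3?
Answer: 1932100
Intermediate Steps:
N = -9
M = -30 (M = 2*((5*0)*(-9) - 1*15) = 2*(0*(-9) - 15) = 2*(0 - 15) = 2*(-15) = -30)
v(j) = -30
(1420 + v(1/(-17)))² = (1420 - 30)² = 1390² = 1932100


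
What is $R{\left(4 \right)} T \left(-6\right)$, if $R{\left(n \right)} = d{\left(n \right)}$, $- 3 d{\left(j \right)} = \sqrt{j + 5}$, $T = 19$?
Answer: $114$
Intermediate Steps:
$d{\left(j \right)} = - \frac{\sqrt{5 + j}}{3}$ ($d{\left(j \right)} = - \frac{\sqrt{j + 5}}{3} = - \frac{\sqrt{5 + j}}{3}$)
$R{\left(n \right)} = - \frac{\sqrt{5 + n}}{3}$
$R{\left(4 \right)} T \left(-6\right) = - \frac{\sqrt{5 + 4}}{3} \cdot 19 \left(-6\right) = - \frac{\sqrt{9}}{3} \cdot 19 \left(-6\right) = \left(- \frac{1}{3}\right) 3 \cdot 19 \left(-6\right) = \left(-1\right) 19 \left(-6\right) = \left(-19\right) \left(-6\right) = 114$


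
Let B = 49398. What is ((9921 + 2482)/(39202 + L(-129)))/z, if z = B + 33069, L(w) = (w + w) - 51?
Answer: 12403/3207389031 ≈ 3.8670e-6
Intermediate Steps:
L(w) = -51 + 2*w (L(w) = 2*w - 51 = -51 + 2*w)
z = 82467 (z = 49398 + 33069 = 82467)
((9921 + 2482)/(39202 + L(-129)))/z = ((9921 + 2482)/(39202 + (-51 + 2*(-129))))/82467 = (12403/(39202 + (-51 - 258)))*(1/82467) = (12403/(39202 - 309))*(1/82467) = (12403/38893)*(1/82467) = 12403/3207389031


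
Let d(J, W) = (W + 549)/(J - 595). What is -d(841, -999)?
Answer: 75/41 ≈ 1.8293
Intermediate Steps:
d(J, W) = (549 + W)/(-595 + J)
-d(841, -999) = -(549 - 999)/(-595 + 841) = -(-450)/246 = -1*(-75/41) = 75/41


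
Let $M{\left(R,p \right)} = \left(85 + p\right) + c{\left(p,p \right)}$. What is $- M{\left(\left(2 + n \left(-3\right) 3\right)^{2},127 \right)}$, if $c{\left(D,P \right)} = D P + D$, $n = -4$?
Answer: $-16468$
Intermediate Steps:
$c{\left(D,P \right)} = D + D P$
$M{\left(R,p \right)} = 85 + p + p \left(1 + p\right)$ ($M{\left(R,p \right)} = \left(85 + p\right) + p \left(1 + p\right) = 85 + p + p \left(1 + p\right)$)
$- M{\left(\left(2 + n \left(-3\right) 3\right)^{2},127 \right)} = - (85 + 127 + 127 \left(1 + 127\right)) = - (85 + 127 + 127 \cdot 128) = - (85 + 127 + 16256) = \left(-1\right) 16468 = -16468$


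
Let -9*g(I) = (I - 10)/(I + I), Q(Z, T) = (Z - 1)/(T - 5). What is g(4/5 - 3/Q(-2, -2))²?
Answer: 81/3844 ≈ 0.021072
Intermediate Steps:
Q(Z, T) = (-1 + Z)/(-5 + T)
g(I) = -(-10 + I)/(18*I) (g(I) = -(I - 10)/(9*(I + I)) = -(-10 + I)/(9*(2*I)) = -(-10 + I)*1/(2*I)/9 = -(-10 + I)/(18*I))
g(4/5 - 3/Q(-2, -2))² = ((10 - (4/5 - 3*(-5 - 2)/(-1 - 2)))/(18*(4/5 - 3*(-5 - 2)/(-1 - 2))))² = ((10 - (4*(⅕) - 3/(-3/(-7))))/(18*(4*(⅕) - 3/(-3/(-7)))))² = ((10 - (⅘ - 3/((-⅐*(-3)))))/(18*(⅘ - 3/((-⅐*(-3))))))² = ((10 - (⅘ - 3/3/7))/(18*(⅘ - 3/3/7)))² = ((10 - (⅘ - 3*7/3))/(18*(⅘ - 3*7/3)))² = ((10 - (⅘ - 7))/(18*(⅘ - 7)))² = ((10 - 1*(-31/5))/(18*(-31/5)))² = ((1/18)*(-5/31)*(10 + 31/5))² = ((1/18)*(-5/31)*(81/5))² = (-9/62)² = 81/3844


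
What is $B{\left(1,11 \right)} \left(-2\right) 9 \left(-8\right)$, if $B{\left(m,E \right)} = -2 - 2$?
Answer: $-576$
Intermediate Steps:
$B{\left(m,E \right)} = -4$ ($B{\left(m,E \right)} = -2 - 2 = -4$)
$B{\left(1,11 \right)} \left(-2\right) 9 \left(-8\right) = - 4 \left(-2\right) 9 \left(-8\right) = - 4 \left(\left(-18\right) \left(-8\right)\right) = \left(-4\right) 144 = -576$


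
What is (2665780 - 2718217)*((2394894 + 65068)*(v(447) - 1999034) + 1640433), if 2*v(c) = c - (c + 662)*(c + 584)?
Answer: 331576490896891779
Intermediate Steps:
v(c) = c/2 - (584 + c)*(662 + c)/2 (v(c) = (c - (c + 662)*(c + 584))/2 = (c - (662 + c)*(584 + c))/2 = (c - (584 + c)*(662 + c))/2 = c/2 - (584 + c)*(662 + c)/2)
(2665780 - 2718217)*((2394894 + 65068)*(v(447) - 1999034) + 1640433) = (2665780 - 2718217)*((2394894 + 65068)*((-193304 - 1245/2*447 - ½*447²) - 1999034) + 1640433) = -52437*(2459962*((-193304 - 556515/2 - ½*199809) - 1999034) + 1640433) = -52437*(2459962*((-193304 - 556515/2 - 199809/2) - 1999034) + 1640433) = -52437*(2459962*(-571466 - 1999034) + 1640433) = -52437*(2459962*(-2570500) + 1640433) = -52437*(-6323332321000 + 1640433) = -52437*(-6323330680567) = 331576490896891779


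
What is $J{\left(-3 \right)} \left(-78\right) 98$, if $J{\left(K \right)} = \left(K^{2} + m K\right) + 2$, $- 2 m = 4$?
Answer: $-129948$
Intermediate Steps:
$m = -2$ ($m = \left(- \frac{1}{2}\right) 4 = -2$)
$J{\left(K \right)} = 2 + K^{2} - 2 K$ ($J{\left(K \right)} = \left(K^{2} - 2 K\right) + 2 = 2 + K^{2} - 2 K$)
$J{\left(-3 \right)} \left(-78\right) 98 = \left(2 + \left(-3\right)^{2} - -6\right) \left(-78\right) 98 = \left(2 + 9 + 6\right) \left(-78\right) 98 = 17 \left(-78\right) 98 = \left(-1326\right) 98 = -129948$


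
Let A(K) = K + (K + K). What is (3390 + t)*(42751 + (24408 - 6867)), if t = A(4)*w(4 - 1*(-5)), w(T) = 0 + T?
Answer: 210901416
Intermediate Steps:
A(K) = 3*K (A(K) = K + 2*K = 3*K)
w(T) = T
t = 108 (t = (3*4)*(4 - 1*(-5)) = 12*(4 + 5) = 12*9 = 108)
(3390 + t)*(42751 + (24408 - 6867)) = (3390 + 108)*(42751 + (24408 - 6867)) = 3498*(42751 + 17541) = 3498*60292 = 210901416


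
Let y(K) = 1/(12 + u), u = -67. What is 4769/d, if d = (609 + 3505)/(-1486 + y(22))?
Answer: -389775139/226270 ≈ -1722.6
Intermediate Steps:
y(K) = -1/55 (y(K) = 1/(12 - 67) = 1/(-55) = -1/55)
d = -226270/81731 (d = (609 + 3505)/(-1486 - 1/55) = 4114/(-81731/55) = 4114*(-55/81731) = -226270/81731 ≈ -2.7685)
4769/d = 4769/(-226270/81731) = 4769*(-81731/226270) = -389775139/226270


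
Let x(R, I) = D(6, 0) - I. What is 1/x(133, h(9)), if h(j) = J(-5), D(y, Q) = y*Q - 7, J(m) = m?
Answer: -½ ≈ -0.50000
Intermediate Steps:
D(y, Q) = -7 + Q*y (D(y, Q) = Q*y - 7 = -7 + Q*y)
h(j) = -5
x(R, I) = -7 - I (x(R, I) = (-7 + 0*6) - I = (-7 + 0) - I = -7 - I)
1/x(133, h(9)) = 1/(-7 - 1*(-5)) = 1/(-7 + 5) = 1/(-2) = -½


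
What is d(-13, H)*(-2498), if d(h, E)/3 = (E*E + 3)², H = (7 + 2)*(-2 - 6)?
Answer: -201625837686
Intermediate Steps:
H = -72 (H = 9*(-8) = -72)
d(h, E) = 3*(3 + E²)² (d(h, E) = 3*(E*E + 3)² = 3*(E² + 3)² = 3*(3 + E²)²)
d(-13, H)*(-2498) = (3*(3 + (-72)²)²)*(-2498) = (3*(3 + 5184)²)*(-2498) = (3*5187²)*(-2498) = (3*26904969)*(-2498) = 80714907*(-2498) = -201625837686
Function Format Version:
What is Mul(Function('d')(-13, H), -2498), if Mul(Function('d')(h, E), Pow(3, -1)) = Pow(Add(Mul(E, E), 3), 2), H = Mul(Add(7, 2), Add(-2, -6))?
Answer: -201625837686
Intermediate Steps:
H = -72 (H = Mul(9, -8) = -72)
Function('d')(h, E) = Mul(3, Pow(Add(3, Pow(E, 2)), 2)) (Function('d')(h, E) = Mul(3, Pow(Add(Mul(E, E), 3), 2)) = Mul(3, Pow(Add(Pow(E, 2), 3), 2)) = Mul(3, Pow(Add(3, Pow(E, 2)), 2)))
Mul(Function('d')(-13, H), -2498) = Mul(Mul(3, Pow(Add(3, Pow(-72, 2)), 2)), -2498) = Mul(Mul(3, Pow(Add(3, 5184), 2)), -2498) = Mul(Mul(3, Pow(5187, 2)), -2498) = Mul(Mul(3, 26904969), -2498) = Mul(80714907, -2498) = -201625837686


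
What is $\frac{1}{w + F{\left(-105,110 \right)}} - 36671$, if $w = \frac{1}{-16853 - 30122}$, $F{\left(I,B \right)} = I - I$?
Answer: $-83646$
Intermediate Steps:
$F{\left(I,B \right)} = 0$
$w = - \frac{1}{46975}$ ($w = \frac{1}{-46975} = - \frac{1}{46975} \approx -2.1288 \cdot 10^{-5}$)
$\frac{1}{w + F{\left(-105,110 \right)}} - 36671 = \frac{1}{- \frac{1}{46975} + 0} - 36671 = \frac{1}{- \frac{1}{46975}} - 36671 = -46975 - 36671 = -83646$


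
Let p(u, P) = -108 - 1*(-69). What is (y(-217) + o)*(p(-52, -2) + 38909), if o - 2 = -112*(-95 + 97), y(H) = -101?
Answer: -12555010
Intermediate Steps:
p(u, P) = -39 (p(u, P) = -108 + 69 = -39)
o = -222 (o = 2 - 112*(-95 + 97) = 2 - 112*2 = 2 - 224 = -222)
(y(-217) + o)*(p(-52, -2) + 38909) = (-101 - 222)*(-39 + 38909) = -323*38870 = -12555010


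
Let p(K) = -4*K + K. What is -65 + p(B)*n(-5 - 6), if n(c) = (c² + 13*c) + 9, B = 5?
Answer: 130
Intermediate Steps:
p(K) = -3*K
n(c) = 9 + c² + 13*c
-65 + p(B)*n(-5 - 6) = -65 + (-3*5)*(9 + (-5 - 6)² + 13*(-5 - 6)) = -65 - 15*(9 + (-11)² + 13*(-11)) = -65 - 15*(9 + 121 - 143) = -65 - 15*(-13) = -65 + 195 = 130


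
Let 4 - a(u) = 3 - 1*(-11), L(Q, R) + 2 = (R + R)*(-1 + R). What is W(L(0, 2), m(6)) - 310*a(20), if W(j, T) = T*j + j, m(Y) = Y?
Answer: 3114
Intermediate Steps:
L(Q, R) = -2 + 2*R*(-1 + R) (L(Q, R) = -2 + (R + R)*(-1 + R) = -2 + (2*R)*(-1 + R) = -2 + 2*R*(-1 + R))
a(u) = -10 (a(u) = 4 - (3 - 1*(-11)) = 4 - (3 + 11) = 4 - 1*14 = 4 - 14 = -10)
W(j, T) = j + T*j
W(L(0, 2), m(6)) - 310*a(20) = (-2 - 2*2 + 2*2²)*(1 + 6) - 310*(-10) = (-2 - 4 + 2*4)*7 + 3100 = (-2 - 4 + 8)*7 + 3100 = 2*7 + 3100 = 14 + 3100 = 3114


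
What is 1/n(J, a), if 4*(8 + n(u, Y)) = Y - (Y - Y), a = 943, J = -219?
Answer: 4/911 ≈ 0.0043908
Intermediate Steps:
n(u, Y) = -8 + Y/4 (n(u, Y) = -8 + (Y - (Y - Y))/4 = -8 + (Y - 1*0)/4 = -8 + (Y + 0)/4 = -8 + Y/4)
1/n(J, a) = 1/(-8 + (1/4)*943) = 1/(-8 + 943/4) = 1/(911/4) = 4/911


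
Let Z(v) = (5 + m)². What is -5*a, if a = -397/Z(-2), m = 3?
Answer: 1985/64 ≈ 31.016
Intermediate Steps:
Z(v) = 64 (Z(v) = (5 + 3)² = 8² = 64)
a = -397/64 ≈ -6.2031
-5*a = -5*(-397/64) = 1985/64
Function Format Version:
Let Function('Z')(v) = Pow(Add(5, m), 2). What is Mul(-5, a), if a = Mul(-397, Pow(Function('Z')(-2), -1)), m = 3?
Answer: Rational(1985, 64) ≈ 31.016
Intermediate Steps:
Function('Z')(v) = 64 (Function('Z')(v) = Pow(Add(5, 3), 2) = Pow(8, 2) = 64)
a = Rational(-397, 64) (a = Mul(-397, Pow(64, -1)) = Mul(-397, Rational(1, 64)) = Rational(-397, 64) ≈ -6.2031)
Mul(-5, a) = Mul(-5, Rational(-397, 64)) = Rational(1985, 64)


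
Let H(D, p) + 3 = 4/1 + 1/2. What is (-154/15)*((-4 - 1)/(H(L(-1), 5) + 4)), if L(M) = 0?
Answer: 28/3 ≈ 9.3333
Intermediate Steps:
H(D, p) = 3/2 (H(D, p) = -3 + (4/1 + 1/2) = -3 + (4*1 + 1*(½)) = -3 + (4 + ½) = -3 + 9/2 = 3/2)
(-154/15)*((-4 - 1)/(H(L(-1), 5) + 4)) = (-154/15)*((-4 - 1)/(3/2 + 4)) = (-154*1/15)*(-5/(11/2)) = -28*(-5)/15 = -154/15*(-10/11) = 28/3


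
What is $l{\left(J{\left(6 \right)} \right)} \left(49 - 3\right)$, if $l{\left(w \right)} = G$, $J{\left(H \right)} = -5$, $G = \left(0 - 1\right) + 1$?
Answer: $0$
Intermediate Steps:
$G = 0$ ($G = -1 + 1 = 0$)
$l{\left(w \right)} = 0$
$l{\left(J{\left(6 \right)} \right)} \left(49 - 3\right) = 0 \left(49 - 3\right) = 0 \cdot 46 = 0$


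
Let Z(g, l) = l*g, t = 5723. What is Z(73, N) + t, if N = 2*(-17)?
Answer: 3241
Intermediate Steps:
N = -34
Z(g, l) = g*l
Z(73, N) + t = 73*(-34) + 5723 = -2482 + 5723 = 3241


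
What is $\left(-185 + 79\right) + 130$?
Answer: $24$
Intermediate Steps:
$\left(-185 + 79\right) + 130 = -106 + 130 = 24$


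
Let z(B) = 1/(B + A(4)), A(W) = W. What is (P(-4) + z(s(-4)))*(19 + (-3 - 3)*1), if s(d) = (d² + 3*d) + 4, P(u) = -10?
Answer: -1547/12 ≈ -128.92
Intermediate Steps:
s(d) = 4 + d² + 3*d
z(B) = 1/(4 + B) (z(B) = 1/(B + 4) = 1/(4 + B))
(P(-4) + z(s(-4)))*(19 + (-3 - 3)*1) = (-10 + 1/(4 + (4 + (-4)² + 3*(-4))))*(19 + (-3 - 3)*1) = (-10 + 1/(4 + (4 + 16 - 12)))*(19 - 6*1) = (-10 + 1/(4 + 8))*(19 - 6) = (-10 + 1/12)*13 = -119/12*13 = -1547/12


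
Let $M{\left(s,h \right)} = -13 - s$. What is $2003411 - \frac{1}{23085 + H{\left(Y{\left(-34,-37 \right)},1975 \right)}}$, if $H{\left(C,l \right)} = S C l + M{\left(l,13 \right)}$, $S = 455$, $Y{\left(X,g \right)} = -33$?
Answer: $\frac{59368135964009}{29633528} \approx 2.0034 \cdot 10^{6}$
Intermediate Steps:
$H{\left(C,l \right)} = -13 - l + 455 C l$ ($H{\left(C,l \right)} = 455 C l - \left(13 + l\right) = -13 - l + 455 C l$)
$2003411 - \frac{1}{23085 + H{\left(Y{\left(-34,-37 \right)},1975 \right)}} = 2003411 - \frac{1}{23085 - \left(1988 + 29654625\right)} = 2003411 - \frac{1}{23085 - 29656613} = 2003411 - \frac{1}{-29633528} = 2003411 - - \frac{1}{29633528} = 2003411 + \frac{1}{29633528} = \frac{59368135964009}{29633528}$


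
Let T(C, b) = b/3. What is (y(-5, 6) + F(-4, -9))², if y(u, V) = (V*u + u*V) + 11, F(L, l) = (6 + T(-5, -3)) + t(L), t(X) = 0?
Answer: 1936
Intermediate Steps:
T(C, b) = b/3 (T(C, b) = b*(⅓) = b/3)
F(L, l) = 5 (F(L, l) = (6 + (⅓)*(-3)) + 0 = (6 - 1) + 0 = 5 + 0 = 5)
y(u, V) = 11 + 2*V*u (y(u, V) = (V*u + V*u) + 11 = 2*V*u + 11 = 11 + 2*V*u)
(y(-5, 6) + F(-4, -9))² = ((11 + 2*6*(-5)) + 5)² = ((11 - 60) + 5)² = (-49 + 5)² = (-44)² = 1936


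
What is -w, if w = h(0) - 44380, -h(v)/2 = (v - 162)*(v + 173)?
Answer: -11672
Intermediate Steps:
h(v) = -2*(-162 + v)*(173 + v) (h(v) = -2*(v - 162)*(v + 173) = -2*(-162 + v)*(173 + v))
w = 11672 (w = (56052 - 22*0 - 2*0²) - 44380 = (56052 + 0 - 2*0) - 44380 = (56052 + 0 + 0) - 44380 = 56052 - 44380 = 11672)
-w = -1*11672 = -11672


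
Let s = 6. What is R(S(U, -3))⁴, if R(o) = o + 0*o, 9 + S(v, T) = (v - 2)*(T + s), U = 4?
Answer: 81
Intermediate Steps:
S(v, T) = -9 + (-2 + v)*(6 + T) (S(v, T) = -9 + (v - 2)*(T + 6) = -9 + (-2 + v)*(6 + T))
R(o) = o (R(o) = o + 0 = o)
R(S(U, -3))⁴ = (-21 - 2*(-3) + 6*4 - 3*4)⁴ = (-21 + 6 + 24 - 12)⁴ = (-3)⁴ = 81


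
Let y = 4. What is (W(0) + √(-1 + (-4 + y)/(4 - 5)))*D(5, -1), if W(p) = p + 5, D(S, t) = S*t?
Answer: -25 - 5*I ≈ -25.0 - 5.0*I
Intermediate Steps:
W(p) = 5 + p
(W(0) + √(-1 + (-4 + y)/(4 - 5)))*D(5, -1) = ((5 + 0) + √(-1 + (-4 + 4)/(4 - 5)))*(5*(-1)) = (5 + √(-1 + 0/(-1)))*(-5) = (5 + √(-1 + 0*(-1)))*(-5) = (5 + √(-1 + 0))*(-5) = (5 + √(-1))*(-5) = (5 + I)*(-5) = -25 - 5*I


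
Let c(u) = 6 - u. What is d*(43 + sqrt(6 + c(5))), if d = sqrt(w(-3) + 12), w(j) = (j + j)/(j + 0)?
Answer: sqrt(14)*(43 + sqrt(7)) ≈ 170.79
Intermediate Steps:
w(j) = 2 (w(j) = (2*j)/j = 2)
d = sqrt(14) (d = sqrt(2 + 12) = sqrt(14) ≈ 3.7417)
d*(43 + sqrt(6 + c(5))) = sqrt(14)*(43 + sqrt(6 + (6 - 1*5))) = sqrt(14)*(43 + sqrt(6 + (6 - 5))) = sqrt(14)*(43 + sqrt(6 + 1)) = sqrt(14)*(43 + sqrt(7))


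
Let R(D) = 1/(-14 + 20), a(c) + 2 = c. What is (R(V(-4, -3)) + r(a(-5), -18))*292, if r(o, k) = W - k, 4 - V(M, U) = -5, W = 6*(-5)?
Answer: -10366/3 ≈ -3455.3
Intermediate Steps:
W = -30
a(c) = -2 + c
V(M, U) = 9 (V(M, U) = 4 - 1*(-5) = 4 + 5 = 9)
r(o, k) = -30 - k
R(D) = ⅙ (R(D) = 1/6 = ⅙)
(R(V(-4, -3)) + r(a(-5), -18))*292 = (⅙ + (-30 - 1*(-18)))*292 = (⅙ + (-30 + 18))*292 = (⅙ - 12)*292 = -71/6*292 = -10366/3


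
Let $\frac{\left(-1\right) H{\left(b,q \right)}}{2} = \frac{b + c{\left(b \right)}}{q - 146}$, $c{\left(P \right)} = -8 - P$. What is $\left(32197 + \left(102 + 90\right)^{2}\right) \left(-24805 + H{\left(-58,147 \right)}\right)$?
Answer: $-1711953129$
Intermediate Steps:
$H{\left(b,q \right)} = \frac{16}{-146 + q}$ ($H{\left(b,q \right)} = - 2 \frac{b - \left(8 + b\right)}{q - 146} = - 2 \left(- \frac{8}{-146 + q}\right) = \frac{16}{-146 + q}$)
$\left(32197 + \left(102 + 90\right)^{2}\right) \left(-24805 + H{\left(-58,147 \right)}\right) = \left(32197 + \left(102 + 90\right)^{2}\right) \left(-24805 + \frac{16}{-146 + 147}\right) = \left(32197 + 192^{2}\right) \left(-24805 + \frac{16}{1}\right) = \left(32197 + 36864\right) \left(-24805 + 16 \cdot 1\right) = 69061 \left(-24805 + 16\right) = 69061 \left(-24789\right) = -1711953129$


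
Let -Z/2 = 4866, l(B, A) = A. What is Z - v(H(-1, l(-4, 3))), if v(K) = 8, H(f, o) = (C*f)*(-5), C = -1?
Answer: -9740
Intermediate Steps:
Z = -9732 (Z = -2*4866 = -9732)
H(f, o) = 5*f (H(f, o) = -f*(-5) = 5*f)
Z - v(H(-1, l(-4, 3))) = -9732 - 1*8 = -9732 - 8 = -9740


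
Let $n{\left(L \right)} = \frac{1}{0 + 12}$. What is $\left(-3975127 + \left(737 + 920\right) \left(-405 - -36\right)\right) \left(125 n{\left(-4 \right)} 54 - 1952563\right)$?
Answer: $8952967413280$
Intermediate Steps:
$n{\left(L \right)} = \frac{1}{12}$
$\left(-3975127 + \left(737 + 920\right) \left(-405 - -36\right)\right) \left(125 n{\left(-4 \right)} 54 - 1952563\right) = \left(-3975127 + \left(737 + 920\right) \left(-405 - -36\right)\right) \left(125 \cdot \frac{1}{12} \cdot 54 - 1952563\right) = \left(-3975127 + 1657 \left(-405 + 36\right)\right) \left(\frac{125}{12} \cdot 54 - 1952563\right) = \left(-3975127 + 1657 \left(-369\right)\right) \left(\frac{1125}{2} - 1952563\right) = \left(-3975127 - 611433\right) \left(- \frac{3904001}{2}\right) = \left(-4586560\right) \left(- \frac{3904001}{2}\right) = 8952967413280$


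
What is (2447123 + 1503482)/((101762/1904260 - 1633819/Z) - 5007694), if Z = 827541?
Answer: -282980619482178150/358699716591567079 ≈ -0.78891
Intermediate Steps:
(2447123 + 1503482)/((101762/1904260 - 1633819/Z) - 5007694) = (2447123 + 1503482)/((101762/1904260 - 1633819/827541) - 5007694) = 3950605/((101762*(1/1904260) - 1633819*1/827541) - 5007694) = 3950605/((50881/952130 - 148529/75231) - 5007694) = 3950605/(-137591088259/71629692030 - 5007694) = 3950605/(-358699716591567079/71629692030) = 3950605*(-71629692030/358699716591567079) = -282980619482178150/358699716591567079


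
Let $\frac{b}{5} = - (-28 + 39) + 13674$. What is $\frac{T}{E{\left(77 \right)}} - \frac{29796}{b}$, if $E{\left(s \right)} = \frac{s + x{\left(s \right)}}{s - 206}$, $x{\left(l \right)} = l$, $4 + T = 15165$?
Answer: $- \frac{10277919063}{809270} \approx -12700.0$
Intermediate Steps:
$T = 15161$ ($T = -4 + 15165 = 15161$)
$E{\left(s \right)} = \frac{2 s}{-206 + s}$ ($E{\left(s \right)} = \frac{s + s}{s - 206} = \frac{2 s}{-206 + s}$)
$b = 68315$ ($b = 5 \left(- (-28 + 39) + 13674\right) = 5 \left(\left(-1\right) 11 + 13674\right) = 5 \left(-11 + 13674\right) = 5 \cdot 13663 = 68315$)
$\frac{T}{E{\left(77 \right)}} - \frac{29796}{b} = \frac{15161}{2 \cdot 77 \frac{1}{-206 + 77}} - \frac{29796}{68315} = \frac{15161}{2 \cdot 77 \frac{1}{-129}} - \frac{2292}{5255} = \frac{15161}{2 \cdot 77 \left(- \frac{1}{129}\right)} - \frac{2292}{5255} = \frac{15161}{- \frac{154}{129}} - \frac{2292}{5255} = 15161 \left(- \frac{129}{154}\right) - \frac{2292}{5255} = - \frac{1955769}{154} - \frac{2292}{5255} = - \frac{10277919063}{809270}$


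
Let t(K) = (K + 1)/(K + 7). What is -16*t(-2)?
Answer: 16/5 ≈ 3.2000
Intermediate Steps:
t(K) = (1 + K)/(7 + K)
-16*t(-2) = -16*(1 - 2)/(7 - 2) = -16*(-1)/5 = -16*(-⅕) = 16/5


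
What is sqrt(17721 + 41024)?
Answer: sqrt(58745) ≈ 242.37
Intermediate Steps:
sqrt(17721 + 41024) = sqrt(58745)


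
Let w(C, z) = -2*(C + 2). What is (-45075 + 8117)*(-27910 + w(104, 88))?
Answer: 1039332876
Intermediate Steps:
w(C, z) = -4 - 2*C (w(C, z) = -2*(2 + C) = -4 - 2*C)
(-45075 + 8117)*(-27910 + w(104, 88)) = (-45075 + 8117)*(-27910 + (-4 - 2*104)) = -36958*(-27910 + (-4 - 208)) = -36958*(-27910 - 212) = -36958*(-28122) = 1039332876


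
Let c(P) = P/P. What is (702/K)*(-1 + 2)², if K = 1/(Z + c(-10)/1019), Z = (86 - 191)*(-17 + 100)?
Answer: -6234169968/1019 ≈ -6.1179e+6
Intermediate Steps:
c(P) = 1
Z = -8715 (Z = -105*83 = -8715)
K = -1019/8880584 (K = 1/(-8715 + 1/1019) = 1/(-8880584/1019) = -1019/8880584 ≈ -0.00011474)
(702/K)*(-1 + 2)² = (702/(-1019/8880584))*(-1 + 2)² = (702*(-8880584/1019))*1² = -6234169968/1019*1 = -6234169968/1019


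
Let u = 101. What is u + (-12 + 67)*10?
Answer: 651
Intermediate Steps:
u + (-12 + 67)*10 = 101 + (-12 + 67)*10 = 101 + 55*10 = 101 + 550 = 651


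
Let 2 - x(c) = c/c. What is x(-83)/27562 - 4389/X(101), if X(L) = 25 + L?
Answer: -1440113/41343 ≈ -34.833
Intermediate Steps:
x(c) = 1 (x(c) = 2 - c/c = 2 - 1*1 = 2 - 1 = 1)
x(-83)/27562 - 4389/X(101) = 1/27562 - 4389/(25 + 101) = 1*(1/27562) - 4389/126 = 1/27562 - 4389*1/126 = 1/27562 - 209/6 = -1440113/41343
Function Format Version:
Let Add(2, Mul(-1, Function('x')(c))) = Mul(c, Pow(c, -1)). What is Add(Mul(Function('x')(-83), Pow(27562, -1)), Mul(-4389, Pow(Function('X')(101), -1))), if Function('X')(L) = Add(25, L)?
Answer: Rational(-1440113, 41343) ≈ -34.833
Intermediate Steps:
Function('x')(c) = 1 (Function('x')(c) = Add(2, Mul(-1, Mul(c, Pow(c, -1)))) = Add(2, Mul(-1, 1)) = Add(2, -1) = 1)
Add(Mul(Function('x')(-83), Pow(27562, -1)), Mul(-4389, Pow(Function('X')(101), -1))) = Add(Mul(1, Pow(27562, -1)), Mul(-4389, Pow(Add(25, 101), -1))) = Add(Mul(1, Rational(1, 27562)), Mul(-4389, Pow(126, -1))) = Add(Rational(1, 27562), Mul(-4389, Rational(1, 126))) = Add(Rational(1, 27562), Rational(-209, 6)) = Rational(-1440113, 41343)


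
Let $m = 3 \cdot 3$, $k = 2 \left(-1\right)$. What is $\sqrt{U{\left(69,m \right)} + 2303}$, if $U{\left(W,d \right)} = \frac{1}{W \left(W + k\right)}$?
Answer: $\frac{\sqrt{49220017710}}{4623} \approx 47.99$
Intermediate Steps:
$k = -2$
$m = 9$
$U{\left(W,d \right)} = \frac{1}{W \left(-2 + W\right)}$ ($U{\left(W,d \right)} = \frac{1}{W \left(W - 2\right)} = \frac{1}{W \left(-2 + W\right)}$)
$\sqrt{U{\left(69,m \right)} + 2303} = \sqrt{\frac{1}{69 \left(-2 + 69\right)} + 2303} = \sqrt{\frac{1}{69 \cdot 67} + 2303} = \sqrt{\frac{1}{69} \cdot \frac{1}{67} + 2303} = \sqrt{\frac{1}{4623} + 2303} = \sqrt{\frac{10646770}{4623}} = \frac{\sqrt{49220017710}}{4623}$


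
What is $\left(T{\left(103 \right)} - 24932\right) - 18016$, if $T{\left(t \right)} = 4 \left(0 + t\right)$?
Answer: $-42536$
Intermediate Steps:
$T{\left(t \right)} = 4 t$
$\left(T{\left(103 \right)} - 24932\right) - 18016 = \left(4 \cdot 103 - 24932\right) - 18016 = \left(412 - 24932\right) - 18016 = -24520 - 18016 = -42536$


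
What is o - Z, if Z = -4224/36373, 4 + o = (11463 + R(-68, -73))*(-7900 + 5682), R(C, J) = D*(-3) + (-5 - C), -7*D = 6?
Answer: -6510498828676/254611 ≈ -2.5570e+7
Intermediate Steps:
D = -6/7 (D = -1/7*6 = -6/7 ≈ -0.85714)
R(C, J) = -17/7 - C (R(C, J) = -6/7*(-3) + (-5 - C) = 18/7 + (-5 - C) = -17/7 - C)
o = -178992628/7 (o = -4 + (11463 + (-17/7 - 1*(-68)))*(-7900 + 5682) = -4 + (11463 + (-17/7 + 68))*(-2218) = -4 + (11463 + 459/7)*(-2218) = -4 + (80700/7)*(-2218) = -4 - 178992600/7 = -178992628/7 ≈ -2.5570e+7)
Z = -4224/36373 (Z = -4224*1/36373 = -4224/36373 ≈ -0.11613)
o - Z = -178992628/7 - 1*(-4224/36373) = -178992628/7 + 4224/36373 = -6510498828676/254611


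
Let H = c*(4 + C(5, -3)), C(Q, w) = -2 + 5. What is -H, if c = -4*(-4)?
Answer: -112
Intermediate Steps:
C(Q, w) = 3
c = 16
H = 112 (H = 16*(4 + 3) = 16*7 = 112)
-H = -1*112 = -112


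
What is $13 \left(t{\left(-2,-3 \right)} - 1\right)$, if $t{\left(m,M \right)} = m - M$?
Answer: $0$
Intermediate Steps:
$13 \left(t{\left(-2,-3 \right)} - 1\right) = 13 \left(\left(-2 - -3\right) - 1\right) = 13 \left(\left(-2 + 3\right) - 1\right) = 13 \left(1 - 1\right) = 13 \cdot 0 = 0$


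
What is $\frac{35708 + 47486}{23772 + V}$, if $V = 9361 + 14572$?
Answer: $\frac{83194}{47705} \approx 1.7439$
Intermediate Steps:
$V = 23933$
$\frac{35708 + 47486}{23772 + V} = \frac{35708 + 47486}{23772 + 23933} = \frac{83194}{47705}$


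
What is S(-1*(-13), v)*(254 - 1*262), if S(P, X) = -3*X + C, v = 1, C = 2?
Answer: 8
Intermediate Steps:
S(P, X) = 2 - 3*X (S(P, X) = -3*X + 2 = 2 - 3*X)
S(-1*(-13), v)*(254 - 1*262) = (2 - 3*1)*(254 - 1*262) = (2 - 3)*(254 - 262) = -1*(-8) = 8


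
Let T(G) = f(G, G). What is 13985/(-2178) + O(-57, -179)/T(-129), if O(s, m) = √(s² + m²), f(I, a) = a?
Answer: -13985/2178 - √35290/129 ≈ -7.8773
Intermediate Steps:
T(G) = G
O(s, m) = √(m² + s²)
13985/(-2178) + O(-57, -179)/T(-129) = 13985/(-2178) + √((-179)² + (-57)²)/(-129) = 13985*(-1/2178) + √(32041 + 3249)*(-1/129) = -13985/2178 + √35290*(-1/129) = -13985/2178 - √35290/129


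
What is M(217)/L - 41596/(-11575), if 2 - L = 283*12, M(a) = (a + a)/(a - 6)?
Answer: 14891643157/4144625525 ≈ 3.5930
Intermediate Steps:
M(a) = 2*a/(-6 + a) (M(a) = (2*a)/(-6 + a) = 2*a/(-6 + a))
L = -3394 (L = 2 - 283*12 = 2 - 1*3396 = 2 - 3396 = -3394)
M(217)/L - 41596/(-11575) = (2*217/(-6 + 217))/(-3394) - 41596/(-11575) = (2*217/211)*(-1/3394) - 41596*(-1/11575) = (2*217*(1/211))*(-1/3394) + 41596/11575 = (434/211)*(-1/3394) + 41596/11575 = -217/358067 + 41596/11575 = 14891643157/4144625525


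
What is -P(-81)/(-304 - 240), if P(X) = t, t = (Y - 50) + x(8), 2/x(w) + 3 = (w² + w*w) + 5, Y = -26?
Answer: -4939/35360 ≈ -0.13968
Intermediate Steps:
x(w) = 2/(2 + 2*w²) (x(w) = 2/(-3 + ((w² + w*w) + 5)) = 2/(-3 + ((w² + w²) + 5)) = 2/(-3 + (2*w² + 5)) = 2/(-3 + (5 + 2*w²)) = 2/(2 + 2*w²))
t = -4939/65 (t = (-26 - 50) + 1/(1 + 8²) = -76 + 1/(1 + 64) = -76 + 1/65 = -4939/65 ≈ -75.985)
P(X) = -4939/65
-P(-81)/(-304 - 240) = -(-4939)/(65*(-304 - 240)) = -(-4939)/(65*(-544)) = -(-4939)*(-1)/(65*544) = -1*4939/35360 = -4939/35360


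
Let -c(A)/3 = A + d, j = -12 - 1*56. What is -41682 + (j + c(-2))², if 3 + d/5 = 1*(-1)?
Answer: -41678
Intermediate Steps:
j = -68 (j = -12 - 56 = -68)
d = -20 (d = -15 + 5*(1*(-1)) = -15 + 5*(-1) = -15 - 5 = -20)
c(A) = 60 - 3*A (c(A) = -3*(A - 20) = -3*(-20 + A) = 60 - 3*A)
-41682 + (j + c(-2))² = -41682 + (-68 + (60 - 3*(-2)))² = -41682 + (-68 + (60 + 6))² = -41682 + (-68 + 66)² = -41682 + (-2)² = -41682 + 4 = -41678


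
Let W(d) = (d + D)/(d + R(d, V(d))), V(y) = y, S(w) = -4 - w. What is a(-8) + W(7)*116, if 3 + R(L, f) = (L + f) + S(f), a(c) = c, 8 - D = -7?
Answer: 2496/7 ≈ 356.57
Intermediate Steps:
D = 15 (D = 8 - 1*(-7) = 8 + 7 = 15)
R(L, f) = -7 + L (R(L, f) = -3 + ((L + f) + (-4 - f)) = -3 + (-4 + L) = -7 + L)
W(d) = (15 + d)/(-7 + 2*d) (W(d) = (d + 15)/(d + (-7 + d)) = (15 + d)/(-7 + 2*d))
a(-8) + W(7)*116 = -8 + ((15 + 7)/(-7 + 2*7))*116 = -8 + (22/(-7 + 14))*116 = -8 + (22/7)*116 = -8 + 2552/7 = 2496/7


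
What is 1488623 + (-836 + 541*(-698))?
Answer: 1110169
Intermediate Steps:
1488623 + (-836 + 541*(-698)) = 1488623 + (-836 - 377618) = 1488623 - 378454 = 1110169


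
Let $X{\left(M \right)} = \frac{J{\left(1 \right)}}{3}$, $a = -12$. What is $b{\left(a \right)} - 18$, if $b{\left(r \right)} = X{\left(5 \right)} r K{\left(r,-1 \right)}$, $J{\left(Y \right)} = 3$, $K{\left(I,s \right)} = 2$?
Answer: $-42$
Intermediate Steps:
$X{\left(M \right)} = 1$ ($X{\left(M \right)} = \frac{3}{3} = 3 \cdot \frac{1}{3} = 1$)
$b{\left(r \right)} = 2 r$ ($b{\left(r \right)} = 1 r 2 = r 2 = 2 r$)
$b{\left(a \right)} - 18 = 2 \left(-12\right) - 18 = -24 - 18 = -42$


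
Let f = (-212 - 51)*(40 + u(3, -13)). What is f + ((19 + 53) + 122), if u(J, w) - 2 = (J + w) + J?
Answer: -9011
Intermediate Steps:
u(J, w) = 2 + w + 2*J (u(J, w) = 2 + ((J + w) + J) = 2 + (w + 2*J) = 2 + w + 2*J)
f = -9205 (f = (-212 - 51)*(40 + (2 - 13 + 2*3)) = -263*(40 + (2 - 13 + 6)) = -263*(40 - 5) = -263*35 = -9205)
f + ((19 + 53) + 122) = -9205 + ((19 + 53) + 122) = -9205 + (72 + 122) = -9205 + 194 = -9011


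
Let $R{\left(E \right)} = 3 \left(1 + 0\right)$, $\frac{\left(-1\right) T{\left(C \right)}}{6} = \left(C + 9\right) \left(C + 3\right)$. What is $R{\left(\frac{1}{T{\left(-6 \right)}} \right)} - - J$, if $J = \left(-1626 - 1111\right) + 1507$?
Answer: $-1227$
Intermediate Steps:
$T{\left(C \right)} = - 6 \left(3 + C\right) \left(9 + C\right)$ ($T{\left(C \right)} = - 6 \left(C + 9\right) \left(C + 3\right) = - 6 \left(9 + C\right) \left(3 + C\right) = - 6 \left(3 + C\right) \left(9 + C\right)$)
$J = -1230$ ($J = -2737 + 1507 = -1230$)
$R{\left(E \right)} = 3$ ($R{\left(E \right)} = 3 \cdot 1 = 3$)
$R{\left(\frac{1}{T{\left(-6 \right)}} \right)} - - J = 3 - \left(-1\right) \left(-1230\right) = 3 - 1230 = -1227$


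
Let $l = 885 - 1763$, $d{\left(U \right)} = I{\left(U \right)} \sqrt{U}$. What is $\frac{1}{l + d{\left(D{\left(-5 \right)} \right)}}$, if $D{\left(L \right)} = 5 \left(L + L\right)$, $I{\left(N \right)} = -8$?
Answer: $\frac{i}{2 \left(- 439 i + 20 \sqrt{2}\right)} \approx -0.0011342 + 7.3078 \cdot 10^{-5} i$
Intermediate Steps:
$D{\left(L \right)} = 10 L$ ($D{\left(L \right)} = 5 \cdot 2 L = 10 L$)
$d{\left(U \right)} = - 8 \sqrt{U}$
$l = -878$
$\frac{1}{l + d{\left(D{\left(-5 \right)} \right)}} = \frac{1}{-878 - 8 \sqrt{10 \left(-5\right)}} = \frac{1}{-878 - 8 \sqrt{-50}} = \frac{1}{-878 - 8 \cdot 5 i \sqrt{2}} = \frac{1}{-878 - 40 i \sqrt{2}}$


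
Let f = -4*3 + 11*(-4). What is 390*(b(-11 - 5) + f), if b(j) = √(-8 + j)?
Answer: -21840 + 780*I*√6 ≈ -21840.0 + 1910.6*I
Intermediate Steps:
f = -56 (f = -12 - 44 = -56)
390*(b(-11 - 5) + f) = 390*(√(-8 + (-11 - 5)) - 56) = 390*(√(-8 - 16) - 56) = 390*(√(-24) - 56) = 390*(2*I*√6 - 56) = 390*(-56 + 2*I*√6) = -21840 + 780*I*√6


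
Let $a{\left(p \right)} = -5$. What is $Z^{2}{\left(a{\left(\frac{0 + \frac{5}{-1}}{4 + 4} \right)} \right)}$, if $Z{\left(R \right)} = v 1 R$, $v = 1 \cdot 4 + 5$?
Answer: $2025$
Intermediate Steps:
$v = 9$ ($v = 4 + 5 = 9$)
$Z{\left(R \right)} = 9 R$ ($Z{\left(R \right)} = 9 \cdot 1 R = 9 R$)
$Z^{2}{\left(a{\left(\frac{0 + \frac{5}{-1}}{4 + 4} \right)} \right)} = \left(9 \left(-5\right)\right)^{2} = \left(-45\right)^{2} = 2025$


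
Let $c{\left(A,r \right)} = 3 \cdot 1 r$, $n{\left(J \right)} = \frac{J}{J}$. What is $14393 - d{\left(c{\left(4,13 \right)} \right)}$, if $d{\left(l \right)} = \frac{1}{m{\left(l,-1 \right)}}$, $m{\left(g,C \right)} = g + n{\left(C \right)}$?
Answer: $\frac{575719}{40} \approx 14393.0$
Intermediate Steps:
$n{\left(J \right)} = 1$
$m{\left(g,C \right)} = 1 + g$ ($m{\left(g,C \right)} = g + 1 = 1 + g$)
$c{\left(A,r \right)} = 3 r$
$d{\left(l \right)} = \frac{1}{1 + l}$
$14393 - d{\left(c{\left(4,13 \right)} \right)} = 14393 - \frac{1}{1 + 3 \cdot 13} = 14393 - \frac{1}{1 + 39} = 14393 - \frac{1}{40} = \frac{575719}{40}$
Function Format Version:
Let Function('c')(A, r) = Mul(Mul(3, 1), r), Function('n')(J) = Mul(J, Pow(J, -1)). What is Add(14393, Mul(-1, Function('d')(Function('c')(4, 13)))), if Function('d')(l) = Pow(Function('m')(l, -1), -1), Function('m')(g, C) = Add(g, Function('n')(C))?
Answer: Rational(575719, 40) ≈ 14393.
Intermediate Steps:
Function('n')(J) = 1
Function('m')(g, C) = Add(1, g) (Function('m')(g, C) = Add(g, 1) = Add(1, g))
Function('c')(A, r) = Mul(3, r)
Function('d')(l) = Pow(Add(1, l), -1)
Add(14393, Mul(-1, Function('d')(Function('c')(4, 13)))) = Add(14393, Mul(-1, Pow(Add(1, Mul(3, 13)), -1))) = Add(14393, Mul(-1, Pow(Add(1, 39), -1))) = Add(14393, Mul(-1, Pow(40, -1))) = Add(14393, Mul(-1, Rational(1, 40))) = Add(14393, Rational(-1, 40)) = Rational(575719, 40)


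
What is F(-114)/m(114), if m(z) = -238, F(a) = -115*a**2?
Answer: 747270/119 ≈ 6279.6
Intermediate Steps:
F(-114)/m(114) = -115*(-114)**2/(-238) = -115*12996*(-1/238) = -1494540*(-1/238) = 747270/119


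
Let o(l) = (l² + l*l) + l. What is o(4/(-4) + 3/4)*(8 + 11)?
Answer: -19/8 ≈ -2.3750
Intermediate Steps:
o(l) = l + 2*l² (o(l) = (l² + l²) + l = 2*l² + l = l + 2*l²)
o(4/(-4) + 3/4)*(8 + 11) = ((4/(-4) + 3/4)*(1 + 2*(4/(-4) + 3/4)))*(8 + 11) = ((4*(-¼) + 3*(¼))*(1 + 2*(4*(-¼) + 3*(¼))))*19 = ((-1 + ¾)*(1 + 2*(-1 + ¾)))*19 = -(1 + 2*(-¼))/4*19 = -(1 - ½)/4*19 = -¼*½*19 = -⅛*19 = -19/8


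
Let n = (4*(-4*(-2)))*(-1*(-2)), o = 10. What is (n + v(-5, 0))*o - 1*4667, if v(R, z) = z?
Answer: -4027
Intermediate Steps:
n = 64 (n = (4*8)*2 = 32*2 = 64)
(n + v(-5, 0))*o - 1*4667 = (64 + 0)*10 - 1*4667 = 64*10 - 4667 = 640 - 4667 = -4027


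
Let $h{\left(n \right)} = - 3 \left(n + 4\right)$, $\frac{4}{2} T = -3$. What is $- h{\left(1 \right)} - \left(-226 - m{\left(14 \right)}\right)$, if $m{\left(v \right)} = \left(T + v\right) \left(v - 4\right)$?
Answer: $366$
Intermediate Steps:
$T = - \frac{3}{2}$ ($T = \frac{1}{2} \left(-3\right) = - \frac{3}{2} \approx -1.5$)
$h{\left(n \right)} = -12 - 3 n$ ($h{\left(n \right)} = - 3 \left(4 + n\right) = -12 - 3 n$)
$m{\left(v \right)} = \left(-4 + v\right) \left(- \frac{3}{2} + v\right)$ ($m{\left(v \right)} = \left(- \frac{3}{2} + v\right) \left(v - 4\right) = \left(- \frac{3}{2} + v\right) \left(-4 + v\right) = \left(-4 + v\right) \left(- \frac{3}{2} + v\right)$)
$- h{\left(1 \right)} - \left(-226 - m{\left(14 \right)}\right) = - (-12 - 3) - \left(-226 - \left(6 + 14^{2} - 77\right)\right) = - (-12 - 3) - \left(-226 - \left(6 + 196 - 77\right)\right) = \left(-1\right) \left(-15\right) - \left(-226 - 125\right) = 15 - \left(-226 - 125\right) = 15 - -351 = 15 + 351 = 366$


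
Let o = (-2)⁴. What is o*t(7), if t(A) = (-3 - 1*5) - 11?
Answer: -304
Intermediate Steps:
o = 16
t(A) = -19 (t(A) = (-3 - 5) - 11 = -8 - 11 = -19)
o*t(7) = 16*(-19) = -304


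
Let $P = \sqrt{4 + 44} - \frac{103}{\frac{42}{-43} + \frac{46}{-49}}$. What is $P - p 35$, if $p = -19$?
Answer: $\frac{2900961}{4036} + 4 \sqrt{3} \approx 725.7$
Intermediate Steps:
$P = \frac{217021}{4036} + 4 \sqrt{3}$ ($P = \sqrt{48} - \frac{103}{42 \left(- \frac{1}{43}\right) + 46 \left(- \frac{1}{49}\right)} = 4 \sqrt{3} - \frac{103}{- \frac{42}{43} - \frac{46}{49}} = 4 \sqrt{3} - \frac{103}{- \frac{4036}{2107}} = 4 \sqrt{3} - - \frac{217021}{4036} = 4 \sqrt{3} + \frac{217021}{4036} = \frac{217021}{4036} + 4 \sqrt{3} \approx 60.7$)
$P - p 35 = \left(\frac{217021}{4036} + 4 \sqrt{3}\right) - \left(-19\right) 35 = \left(\frac{217021}{4036} + 4 \sqrt{3}\right) - -665 = \left(\frac{217021}{4036} + 4 \sqrt{3}\right) + 665 = \frac{2900961}{4036} + 4 \sqrt{3}$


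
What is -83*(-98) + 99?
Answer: 8233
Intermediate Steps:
-83*(-98) + 99 = 8134 + 99 = 8233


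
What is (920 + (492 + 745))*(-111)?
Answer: -239427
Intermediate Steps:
(920 + (492 + 745))*(-111) = (920 + 1237)*(-111) = 2157*(-111) = -239427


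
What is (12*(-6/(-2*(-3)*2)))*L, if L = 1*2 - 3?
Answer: 6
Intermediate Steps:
L = -1 (L = 2 - 3 = -1)
(12*(-6/(-2*(-3)*2)))*L = (12*(-6/(-2*(-3)*2)))*(-1) = (12*(-6/(6*2)))*(-1) = (12*(-6/12))*(-1) = (12*(-6*1/12))*(-1) = (12*(-½))*(-1) = -6*(-1) = 6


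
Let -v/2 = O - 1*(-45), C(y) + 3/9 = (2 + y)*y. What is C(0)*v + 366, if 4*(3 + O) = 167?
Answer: 2531/6 ≈ 421.83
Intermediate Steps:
O = 155/4 (O = -3 + (¼)*167 = -3 + 167/4 = 155/4 ≈ 38.750)
C(y) = -⅓ + y*(2 + y) (C(y) = -⅓ + (2 + y)*y = -⅓ + y*(2 + y))
v = -335/2 (v = -2*(155/4 - 1*(-45)) = -2*(155/4 + 45) = -2*335/4 = -335/2 ≈ -167.50)
C(0)*v + 366 = (-⅓ + 0² + 2*0)*(-335/2) + 366 = (-⅓ + 0 + 0)*(-335/2) + 366 = -⅓*(-335/2) + 366 = 335/6 + 366 = 2531/6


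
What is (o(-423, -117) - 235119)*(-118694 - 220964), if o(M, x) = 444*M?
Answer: 143651897598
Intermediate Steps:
(o(-423, -117) - 235119)*(-118694 - 220964) = (444*(-423) - 235119)*(-118694 - 220964) = (-187812 - 235119)*(-339658) = -422931*(-339658) = 143651897598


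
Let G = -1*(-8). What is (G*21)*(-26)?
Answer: -4368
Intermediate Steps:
G = 8
(G*21)*(-26) = (8*21)*(-26) = 168*(-26) = -4368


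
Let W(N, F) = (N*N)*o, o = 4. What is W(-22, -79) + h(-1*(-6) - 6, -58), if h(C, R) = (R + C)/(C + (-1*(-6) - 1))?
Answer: 9622/5 ≈ 1924.4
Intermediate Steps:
W(N, F) = 4*N² (W(N, F) = (N*N)*4 = N²*4 = 4*N²)
h(C, R) = (C + R)/(5 + C) (h(C, R) = (C + R)/(C + (6 - 1)) = (C + R)/(C + 5) = (C + R)/(5 + C))
W(-22, -79) + h(-1*(-6) - 6, -58) = 4*(-22)² + ((-1*(-6) - 6) - 58)/(5 + (-1*(-6) - 6)) = 4*484 + ((6 - 6) - 58)/(5 + (6 - 6)) = 1936 + (0 - 58)/(5 + 0) = 1936 - 58/5 = 9622/5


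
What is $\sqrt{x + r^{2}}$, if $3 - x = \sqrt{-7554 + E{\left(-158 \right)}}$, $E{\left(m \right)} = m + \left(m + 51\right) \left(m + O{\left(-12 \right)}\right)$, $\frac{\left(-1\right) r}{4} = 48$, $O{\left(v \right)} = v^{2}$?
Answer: $\sqrt{36867 - i \sqrt{6214}} \approx 192.01 - 0.205 i$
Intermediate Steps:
$r = -192$ ($r = \left(-4\right) 48 = -192$)
$E{\left(m \right)} = m + \left(51 + m\right) \left(144 + m\right)$ ($E{\left(m \right)} = m + \left(m + 51\right) \left(m + \left(-12\right)^{2}\right) = m + \left(51 + m\right) \left(m + 144\right) = m + \left(51 + m\right) \left(144 + m\right)$)
$x = 3 - i \sqrt{6214}$ ($x = 3 - \sqrt{-7554 + \left(7344 + \left(-158\right)^{2} + 196 \left(-158\right)\right)} = 3 - \sqrt{-7554 + \left(7344 + 24964 - 30968\right)} = 3 - \sqrt{-7554 + 1340} = 3 - \sqrt{-6214} = 3 - i \sqrt{6214} \approx 3.0 - 78.829 i$)
$\sqrt{x + r^{2}} = \sqrt{\left(3 - i \sqrt{6214}\right) + \left(-192\right)^{2}} = \sqrt{\left(3 - i \sqrt{6214}\right) + 36864} = \sqrt{36867 - i \sqrt{6214}}$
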